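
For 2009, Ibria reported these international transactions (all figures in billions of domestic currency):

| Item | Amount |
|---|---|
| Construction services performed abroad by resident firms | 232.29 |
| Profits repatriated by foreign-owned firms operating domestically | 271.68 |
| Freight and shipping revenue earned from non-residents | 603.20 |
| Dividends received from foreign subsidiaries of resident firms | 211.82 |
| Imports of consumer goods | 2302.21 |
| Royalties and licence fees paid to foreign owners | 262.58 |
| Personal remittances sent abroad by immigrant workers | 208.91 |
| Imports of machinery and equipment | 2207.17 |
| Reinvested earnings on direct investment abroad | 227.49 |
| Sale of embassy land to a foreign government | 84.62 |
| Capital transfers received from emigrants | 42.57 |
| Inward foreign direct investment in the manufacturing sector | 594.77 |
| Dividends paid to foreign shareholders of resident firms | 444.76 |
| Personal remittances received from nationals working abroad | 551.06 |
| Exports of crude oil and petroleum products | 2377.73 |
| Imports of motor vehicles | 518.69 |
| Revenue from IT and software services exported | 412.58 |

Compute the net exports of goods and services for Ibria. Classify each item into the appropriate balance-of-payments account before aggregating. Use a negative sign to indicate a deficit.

-1664.85

Goods: -2207.17 - 2302.21 + 2377.73 - 518.69 = -2650.34
Services: -262.58 + 412.58 + 232.29 + 603.20 = 985.49
Trade balance = -2650.34 + 985.49 = -1664.85
(Excluded from the trade balance — primary income: profits repatriated by foreign-owned firms operating domestically 271.68, dividends received from foreign subsidiaries of resident firms 211.82, reinvested earnings on direct investment abroad 227.49, dividends paid to foreign shareholders of resident firms 444.76; secondary income: personal remittances sent abroad by immigrant workers 208.91, personal remittances received from nationals working abroad 551.06; capital account: sale of embassy land to a foreign government 84.62, capital transfers received from emigrants 42.57; financial account: inward foreign direct investment in the manufacturing sector 594.77.)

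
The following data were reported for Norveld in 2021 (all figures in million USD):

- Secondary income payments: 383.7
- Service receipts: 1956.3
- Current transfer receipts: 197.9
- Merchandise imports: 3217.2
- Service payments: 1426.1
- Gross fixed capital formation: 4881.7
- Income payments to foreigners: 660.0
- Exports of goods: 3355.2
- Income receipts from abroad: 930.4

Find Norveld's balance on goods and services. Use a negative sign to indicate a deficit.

668.2

Goods balance = 3355.2 - 3217.2 = 138.0
Services balance = 1956.3 - 1426.1 = 530.2
Trade balance (goods + services) = 138.0 + 530.2 = 668.2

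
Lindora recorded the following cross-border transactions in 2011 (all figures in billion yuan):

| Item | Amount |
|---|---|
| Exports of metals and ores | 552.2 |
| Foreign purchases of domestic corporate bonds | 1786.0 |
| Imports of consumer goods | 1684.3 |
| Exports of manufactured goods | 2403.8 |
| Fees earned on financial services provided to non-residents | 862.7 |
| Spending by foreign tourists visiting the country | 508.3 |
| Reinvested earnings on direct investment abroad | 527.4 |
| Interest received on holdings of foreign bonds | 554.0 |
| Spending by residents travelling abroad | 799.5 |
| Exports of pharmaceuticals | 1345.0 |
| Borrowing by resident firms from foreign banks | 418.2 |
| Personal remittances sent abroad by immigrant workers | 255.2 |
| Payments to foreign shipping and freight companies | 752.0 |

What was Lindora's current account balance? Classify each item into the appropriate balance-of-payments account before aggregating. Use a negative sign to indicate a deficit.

Goods: -1684.3 + 552.2 + 2403.8 + 1345.0 = 2616.7
Services: 862.7 - 752.0 - 799.5 + 508.3 = -180.5
Primary income: 554.0 + 527.4 = 1081.4
Secondary income: -255.2
Current account = 2616.7 + (-180.5) + 1081.4 + (-255.2) = 3262.4
(Excluded from the current account — financial account: foreign purchases of domestic corporate bonds 1786.0, borrowing by resident firms from foreign banks 418.2.)

3262.4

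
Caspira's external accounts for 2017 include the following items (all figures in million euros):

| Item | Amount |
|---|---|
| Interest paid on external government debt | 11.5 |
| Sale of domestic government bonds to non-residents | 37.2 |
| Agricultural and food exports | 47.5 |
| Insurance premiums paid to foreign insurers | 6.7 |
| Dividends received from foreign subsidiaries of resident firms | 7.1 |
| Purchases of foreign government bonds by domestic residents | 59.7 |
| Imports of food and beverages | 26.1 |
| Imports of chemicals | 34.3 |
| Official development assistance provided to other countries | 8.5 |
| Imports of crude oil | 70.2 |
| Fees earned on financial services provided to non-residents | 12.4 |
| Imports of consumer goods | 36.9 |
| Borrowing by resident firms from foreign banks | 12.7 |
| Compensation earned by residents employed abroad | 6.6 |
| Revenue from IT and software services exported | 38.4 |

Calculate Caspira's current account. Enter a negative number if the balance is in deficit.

Goods: -34.3 + 47.5 - 26.1 - 36.9 - 70.2 = -120.0
Services: 12.4 - 6.7 + 38.4 = 44.1
Primary income: -11.5 + 6.6 + 7.1 = 2.2
Secondary income: -8.5
Current account = (-120.0) + 44.1 + 2.2 + (-8.5) = -82.2
(Excluded from the current account — financial account: sale of domestic government bonds to non-residents 37.2, purchases of foreign government bonds by domestic residents 59.7, borrowing by resident firms from foreign banks 12.7.)

-82.2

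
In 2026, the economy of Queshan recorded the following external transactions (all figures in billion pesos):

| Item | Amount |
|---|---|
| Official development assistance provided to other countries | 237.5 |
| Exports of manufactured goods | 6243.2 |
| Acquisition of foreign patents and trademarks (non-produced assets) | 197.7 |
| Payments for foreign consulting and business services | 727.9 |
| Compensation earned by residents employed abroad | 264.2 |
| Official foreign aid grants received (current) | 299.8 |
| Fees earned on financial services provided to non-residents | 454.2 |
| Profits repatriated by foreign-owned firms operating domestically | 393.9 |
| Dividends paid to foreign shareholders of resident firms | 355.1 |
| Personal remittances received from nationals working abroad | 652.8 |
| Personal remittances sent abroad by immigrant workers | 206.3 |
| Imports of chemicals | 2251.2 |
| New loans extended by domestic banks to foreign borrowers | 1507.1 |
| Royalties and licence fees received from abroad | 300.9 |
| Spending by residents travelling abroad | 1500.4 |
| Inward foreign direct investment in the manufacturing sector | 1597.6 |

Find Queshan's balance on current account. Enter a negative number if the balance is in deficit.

Goods: -2251.2 + 6243.2 = 3992.0
Services: -727.9 + 454.2 + 300.9 - 1500.4 = -1473.2
Primary income: -393.9 + 264.2 - 355.1 = -484.8
Secondary income: -237.5 + 299.8 + 652.8 - 206.3 = 508.8
Current account = 3992.0 + (-1473.2) + (-484.8) + 508.8 = 2542.8
(Excluded from the current account — capital account: acquisition of foreign patents and trademarks (non-produced assets) 197.7; financial account: new loans extended by domestic banks to foreign borrowers 1507.1, inward foreign direct investment in the manufacturing sector 1597.6.)

2542.8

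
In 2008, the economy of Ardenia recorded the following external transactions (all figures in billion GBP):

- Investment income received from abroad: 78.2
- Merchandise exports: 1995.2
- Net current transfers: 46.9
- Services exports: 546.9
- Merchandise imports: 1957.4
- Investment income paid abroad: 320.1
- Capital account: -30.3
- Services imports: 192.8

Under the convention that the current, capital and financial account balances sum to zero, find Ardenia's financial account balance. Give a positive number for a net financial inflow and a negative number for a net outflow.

-166.6

Goods balance = 1995.2 - 1957.4 = 37.8
Services balance = 546.9 - 192.8 = 354.1
Trade balance (goods + services) = 37.8 + 354.1 = 391.9
Net primary income = 78.2 - 320.1 = -241.9
Net secondary income = 46.9
Current account = 391.9 + (-241.9) + 46.9 = 196.9
Financial account = -(196.9 + (-30.3)) = -166.6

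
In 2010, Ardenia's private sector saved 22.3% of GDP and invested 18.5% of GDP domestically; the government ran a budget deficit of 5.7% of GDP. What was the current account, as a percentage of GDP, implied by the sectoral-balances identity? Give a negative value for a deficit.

By the sectoral-balances identity, CA = (S_private - I) + (T - G).
Private balance = 22.3 - 18.5 = 3.8
Government balance (T - G) = -5.7
CA = 3.8 + (-5.7) = -1.9

-1.9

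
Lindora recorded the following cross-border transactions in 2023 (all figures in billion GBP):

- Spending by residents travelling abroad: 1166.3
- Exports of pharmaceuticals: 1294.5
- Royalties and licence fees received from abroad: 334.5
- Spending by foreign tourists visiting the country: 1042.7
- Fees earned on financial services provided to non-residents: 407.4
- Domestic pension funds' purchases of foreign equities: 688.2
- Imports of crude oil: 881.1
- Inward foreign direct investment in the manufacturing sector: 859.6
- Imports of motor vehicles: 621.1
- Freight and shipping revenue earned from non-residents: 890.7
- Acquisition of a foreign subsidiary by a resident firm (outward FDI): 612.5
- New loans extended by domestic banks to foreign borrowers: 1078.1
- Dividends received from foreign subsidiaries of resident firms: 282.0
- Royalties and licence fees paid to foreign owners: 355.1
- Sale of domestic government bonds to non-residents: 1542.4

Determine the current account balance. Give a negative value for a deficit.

1228.2

Goods: -621.1 - 881.1 + 1294.5 = -207.7
Services: 334.5 + 407.4 + 1042.7 - 1166.3 + 890.7 - 355.1 = 1153.9
Primary income: 282.0
Current account = (-207.7) + 1153.9 + 282.0 = 1228.2
(Excluded from the current account — financial account: domestic pension funds' purchases of foreign equities 688.2, inward foreign direct investment in the manufacturing sector 859.6, acquisition of a foreign subsidiary by a resident firm (outward FDI) 612.5, new loans extended by domestic banks to foreign borrowers 1078.1, sale of domestic government bonds to non-residents 1542.4.)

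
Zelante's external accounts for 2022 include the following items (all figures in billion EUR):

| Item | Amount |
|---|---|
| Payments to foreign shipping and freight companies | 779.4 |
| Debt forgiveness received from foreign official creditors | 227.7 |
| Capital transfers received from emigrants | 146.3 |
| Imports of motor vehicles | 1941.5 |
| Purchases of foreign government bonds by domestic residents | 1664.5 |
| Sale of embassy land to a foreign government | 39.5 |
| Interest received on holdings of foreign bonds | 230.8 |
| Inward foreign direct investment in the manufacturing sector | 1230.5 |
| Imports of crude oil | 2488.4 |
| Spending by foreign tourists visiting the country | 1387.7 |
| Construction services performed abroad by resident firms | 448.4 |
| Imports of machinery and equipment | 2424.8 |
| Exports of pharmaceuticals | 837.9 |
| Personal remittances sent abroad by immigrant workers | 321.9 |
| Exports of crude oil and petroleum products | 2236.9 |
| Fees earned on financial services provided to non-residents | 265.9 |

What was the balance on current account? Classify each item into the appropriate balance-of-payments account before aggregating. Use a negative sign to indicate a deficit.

Goods: -2424.8 - 1941.5 - 2488.4 + 2236.9 + 837.9 = -3779.9
Services: 265.9 + 448.4 - 779.4 + 1387.7 = 1322.6
Primary income: 230.8
Secondary income: -321.9
Current account = (-3779.9) + 1322.6 + 230.8 + (-321.9) = -2548.4
(Excluded from the current account — capital account: debt forgiveness received from foreign official creditors 227.7, capital transfers received from emigrants 146.3, sale of embassy land to a foreign government 39.5; financial account: purchases of foreign government bonds by domestic residents 1664.5, inward foreign direct investment in the manufacturing sector 1230.5.)

-2548.4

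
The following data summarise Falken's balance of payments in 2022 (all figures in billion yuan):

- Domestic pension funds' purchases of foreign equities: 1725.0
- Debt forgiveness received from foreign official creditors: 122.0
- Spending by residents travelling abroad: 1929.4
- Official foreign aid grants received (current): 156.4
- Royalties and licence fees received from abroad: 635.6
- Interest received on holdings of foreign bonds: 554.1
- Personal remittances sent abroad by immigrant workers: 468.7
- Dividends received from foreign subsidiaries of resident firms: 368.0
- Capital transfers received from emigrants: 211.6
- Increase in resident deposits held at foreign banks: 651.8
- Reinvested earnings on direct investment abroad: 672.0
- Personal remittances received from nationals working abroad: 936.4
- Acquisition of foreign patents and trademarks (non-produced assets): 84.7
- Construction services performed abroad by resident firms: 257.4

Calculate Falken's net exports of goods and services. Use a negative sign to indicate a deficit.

-1036.4

Services: 635.6 - 1929.4 + 257.4 = -1036.4
Trade balance = 0.0 + (-1036.4) = -1036.4
(Excluded from the trade balance — financial account: domestic pension funds' purchases of foreign equities 1725.0, increase in resident deposits held at foreign banks 651.8; capital account: debt forgiveness received from foreign official creditors 122.0, capital transfers received from emigrants 211.6, acquisition of foreign patents and trademarks (non-produced assets) 84.7; secondary income: official foreign aid grants received (current) 156.4, personal remittances sent abroad by immigrant workers 468.7, personal remittances received from nationals working abroad 936.4; primary income: interest received on holdings of foreign bonds 554.1, dividends received from foreign subsidiaries of resident firms 368.0, reinvested earnings on direct investment abroad 672.0.)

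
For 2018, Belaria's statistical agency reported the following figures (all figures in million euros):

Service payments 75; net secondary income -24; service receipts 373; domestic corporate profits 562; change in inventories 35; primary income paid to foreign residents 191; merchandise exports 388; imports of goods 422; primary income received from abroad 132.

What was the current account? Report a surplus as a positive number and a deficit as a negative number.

181

Goods balance = 388 - 422 = -34
Services balance = 373 - 75 = 298
Trade balance (goods + services) = -34 + 298 = 264
Net primary income = 132 - 191 = -59
Net secondary income = -24
Current account = 264 + (-59) + (-24) = 181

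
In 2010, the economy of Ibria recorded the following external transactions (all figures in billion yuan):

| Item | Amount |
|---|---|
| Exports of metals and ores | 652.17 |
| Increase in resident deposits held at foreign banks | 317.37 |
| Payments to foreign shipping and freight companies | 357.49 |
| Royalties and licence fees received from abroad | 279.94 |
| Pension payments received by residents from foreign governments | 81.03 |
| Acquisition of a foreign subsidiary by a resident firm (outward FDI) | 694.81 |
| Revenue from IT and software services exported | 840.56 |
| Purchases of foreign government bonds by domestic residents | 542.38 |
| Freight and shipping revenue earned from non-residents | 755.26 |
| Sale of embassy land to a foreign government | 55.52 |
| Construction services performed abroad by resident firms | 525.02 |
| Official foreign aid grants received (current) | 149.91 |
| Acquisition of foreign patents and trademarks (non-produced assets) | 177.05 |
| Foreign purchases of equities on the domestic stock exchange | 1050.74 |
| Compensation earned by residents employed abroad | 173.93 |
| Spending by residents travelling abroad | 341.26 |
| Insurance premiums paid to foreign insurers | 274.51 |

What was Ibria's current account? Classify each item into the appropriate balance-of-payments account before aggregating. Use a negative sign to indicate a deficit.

2484.56

Goods: 652.17
Services: 755.26 - 274.51 - 341.26 + 525.02 + 279.94 + 840.56 - 357.49 = 1427.52
Primary income: 173.93
Secondary income: 149.91 + 81.03 = 230.94
Current account = 652.17 + 1427.52 + 173.93 + 230.94 = 2484.56
(Excluded from the current account — financial account: increase in resident deposits held at foreign banks 317.37, acquisition of a foreign subsidiary by a resident firm (outward FDI) 694.81, purchases of foreign government bonds by domestic residents 542.38, foreign purchases of equities on the domestic stock exchange 1050.74; capital account: sale of embassy land to a foreign government 55.52, acquisition of foreign patents and trademarks (non-produced assets) 177.05.)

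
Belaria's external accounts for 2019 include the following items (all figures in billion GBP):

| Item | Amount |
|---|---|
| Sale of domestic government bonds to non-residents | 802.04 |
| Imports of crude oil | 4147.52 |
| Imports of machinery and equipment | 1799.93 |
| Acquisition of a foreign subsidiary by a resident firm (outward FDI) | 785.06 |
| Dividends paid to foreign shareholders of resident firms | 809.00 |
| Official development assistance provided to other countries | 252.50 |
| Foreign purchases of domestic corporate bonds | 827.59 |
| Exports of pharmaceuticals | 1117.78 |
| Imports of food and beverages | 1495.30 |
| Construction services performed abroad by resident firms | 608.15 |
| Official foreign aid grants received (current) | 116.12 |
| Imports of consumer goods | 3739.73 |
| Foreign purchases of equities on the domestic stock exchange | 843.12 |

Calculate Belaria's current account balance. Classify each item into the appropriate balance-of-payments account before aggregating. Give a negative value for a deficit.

Goods: -1799.93 - 1495.30 + 1117.78 - 4147.52 - 3739.73 = -10064.70
Services: 608.15
Primary income: -809.00
Secondary income: 116.12 - 252.50 = -136.38
Current account = (-10064.70) + 608.15 + (-809.00) + (-136.38) = -10401.93
(Excluded from the current account — financial account: sale of domestic government bonds to non-residents 802.04, acquisition of a foreign subsidiary by a resident firm (outward FDI) 785.06, foreign purchases of domestic corporate bonds 827.59, foreign purchases of equities on the domestic stock exchange 843.12.)

-10401.93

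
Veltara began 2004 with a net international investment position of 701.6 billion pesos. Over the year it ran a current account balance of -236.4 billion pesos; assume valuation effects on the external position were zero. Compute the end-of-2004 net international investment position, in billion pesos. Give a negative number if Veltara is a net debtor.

With no valuation effects, change in NIIP = current account = -236.4
End-of-year NIIP = 701.6 + (-236.4) = 465.2

465.2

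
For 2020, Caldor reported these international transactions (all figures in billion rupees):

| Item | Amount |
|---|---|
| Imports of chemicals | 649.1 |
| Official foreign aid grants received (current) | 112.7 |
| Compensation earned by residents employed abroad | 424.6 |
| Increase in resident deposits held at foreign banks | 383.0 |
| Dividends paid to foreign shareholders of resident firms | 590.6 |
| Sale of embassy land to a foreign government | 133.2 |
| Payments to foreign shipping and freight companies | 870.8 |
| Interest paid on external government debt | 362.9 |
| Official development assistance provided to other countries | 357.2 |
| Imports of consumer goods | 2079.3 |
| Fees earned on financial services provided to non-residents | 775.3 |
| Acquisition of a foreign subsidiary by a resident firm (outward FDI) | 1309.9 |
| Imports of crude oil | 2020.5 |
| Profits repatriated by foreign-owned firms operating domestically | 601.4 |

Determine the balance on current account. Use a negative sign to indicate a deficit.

Goods: -2020.5 - 649.1 - 2079.3 = -4748.9
Services: -870.8 + 775.3 = -95.5
Primary income: -601.4 - 362.9 - 590.6 + 424.6 = -1130.3
Secondary income: -357.2 + 112.7 = -244.5
Current account = (-4748.9) + (-95.5) + (-1130.3) + (-244.5) = -6219.2
(Excluded from the current account — financial account: increase in resident deposits held at foreign banks 383.0, acquisition of a foreign subsidiary by a resident firm (outward FDI) 1309.9; capital account: sale of embassy land to a foreign government 133.2.)

-6219.2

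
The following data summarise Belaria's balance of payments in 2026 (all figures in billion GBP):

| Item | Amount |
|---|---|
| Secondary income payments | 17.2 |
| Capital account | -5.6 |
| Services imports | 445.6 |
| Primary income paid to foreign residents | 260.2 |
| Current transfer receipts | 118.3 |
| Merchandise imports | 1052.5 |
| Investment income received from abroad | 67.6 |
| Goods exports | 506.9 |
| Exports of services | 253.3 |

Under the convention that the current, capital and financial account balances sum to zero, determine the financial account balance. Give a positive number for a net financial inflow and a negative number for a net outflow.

Goods balance = 506.9 - 1052.5 = -545.6
Services balance = 253.3 - 445.6 = -192.3
Trade balance (goods + services) = -545.6 + (-192.3) = -737.9
Net primary income = 67.6 - 260.2 = -192.6
Net secondary income = 118.3 - 17.2 = 101.1
Current account = -737.9 + (-192.6) + 101.1 = -829.4
Financial account = -(-829.4 + (-5.6)) = 835.0

835.0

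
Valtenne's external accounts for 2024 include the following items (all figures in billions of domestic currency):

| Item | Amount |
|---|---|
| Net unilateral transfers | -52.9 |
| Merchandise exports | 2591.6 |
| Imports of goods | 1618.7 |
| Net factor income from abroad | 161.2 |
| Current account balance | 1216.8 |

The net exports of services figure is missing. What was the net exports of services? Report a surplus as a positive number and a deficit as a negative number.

Current account = goods balance + services balance + net primary income + net secondary income
Sum of the known components = 1081.2
Net exports of services = CA - (known components) = 1216.8 - 1081.2 = 135.6

135.6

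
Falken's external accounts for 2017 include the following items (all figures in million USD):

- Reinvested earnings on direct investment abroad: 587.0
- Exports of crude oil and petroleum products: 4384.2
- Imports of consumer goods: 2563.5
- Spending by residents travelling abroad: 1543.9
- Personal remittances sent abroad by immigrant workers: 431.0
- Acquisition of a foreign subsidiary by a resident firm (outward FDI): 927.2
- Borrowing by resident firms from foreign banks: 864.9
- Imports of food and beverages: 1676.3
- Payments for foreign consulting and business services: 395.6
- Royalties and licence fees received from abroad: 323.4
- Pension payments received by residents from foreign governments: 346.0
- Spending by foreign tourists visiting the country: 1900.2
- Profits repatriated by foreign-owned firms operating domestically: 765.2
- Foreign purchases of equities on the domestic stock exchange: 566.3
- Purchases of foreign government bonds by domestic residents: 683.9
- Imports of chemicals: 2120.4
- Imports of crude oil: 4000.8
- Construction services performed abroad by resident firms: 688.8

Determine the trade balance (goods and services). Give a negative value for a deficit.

Goods: -2120.4 - 4000.8 - 2563.5 + 4384.2 - 1676.3 = -5976.8
Services: -395.6 + 323.4 + 688.8 + 1900.2 - 1543.9 = 972.9
Trade balance = -5976.8 + 972.9 = -5003.9
(Excluded from the trade balance — primary income: reinvested earnings on direct investment abroad 587.0, profits repatriated by foreign-owned firms operating domestically 765.2; secondary income: personal remittances sent abroad by immigrant workers 431.0, pension payments received by residents from foreign governments 346.0; financial account: acquisition of a foreign subsidiary by a resident firm (outward FDI) 927.2, borrowing by resident firms from foreign banks 864.9, foreign purchases of equities on the domestic stock exchange 566.3, purchases of foreign government bonds by domestic residents 683.9.)

-5003.9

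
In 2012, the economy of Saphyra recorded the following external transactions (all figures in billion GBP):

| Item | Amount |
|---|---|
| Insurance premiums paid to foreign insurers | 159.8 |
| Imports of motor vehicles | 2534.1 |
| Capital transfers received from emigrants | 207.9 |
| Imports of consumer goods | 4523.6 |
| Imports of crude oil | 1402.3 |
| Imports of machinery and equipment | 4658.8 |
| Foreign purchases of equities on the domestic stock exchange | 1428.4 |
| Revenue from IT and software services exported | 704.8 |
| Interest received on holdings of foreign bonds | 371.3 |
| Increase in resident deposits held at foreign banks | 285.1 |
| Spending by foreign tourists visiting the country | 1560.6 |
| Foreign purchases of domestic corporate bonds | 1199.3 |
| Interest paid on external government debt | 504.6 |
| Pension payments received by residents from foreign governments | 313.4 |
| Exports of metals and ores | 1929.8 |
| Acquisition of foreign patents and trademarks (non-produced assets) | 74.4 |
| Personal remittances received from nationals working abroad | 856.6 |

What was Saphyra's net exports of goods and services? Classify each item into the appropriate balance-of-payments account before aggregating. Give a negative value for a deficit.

-9083.4

Goods: -1402.3 - 2534.1 + 1929.8 - 4658.8 - 4523.6 = -11189.0
Services: -159.8 + 704.8 + 1560.6 = 2105.6
Trade balance = -11189.0 + 2105.6 = -9083.4
(Excluded from the trade balance — capital account: capital transfers received from emigrants 207.9, acquisition of foreign patents and trademarks (non-produced assets) 74.4; financial account: foreign purchases of equities on the domestic stock exchange 1428.4, increase in resident deposits held at foreign banks 285.1, foreign purchases of domestic corporate bonds 1199.3; primary income: interest received on holdings of foreign bonds 371.3, interest paid on external government debt 504.6; secondary income: pension payments received by residents from foreign governments 313.4, personal remittances received from nationals working abroad 856.6.)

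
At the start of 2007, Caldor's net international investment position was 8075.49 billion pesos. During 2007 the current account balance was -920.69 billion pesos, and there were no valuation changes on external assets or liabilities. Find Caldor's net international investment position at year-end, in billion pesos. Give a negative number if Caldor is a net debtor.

With no valuation effects, change in NIIP = current account = -920.69
End-of-year NIIP = 8075.49 + (-920.69) = 7154.80

7154.80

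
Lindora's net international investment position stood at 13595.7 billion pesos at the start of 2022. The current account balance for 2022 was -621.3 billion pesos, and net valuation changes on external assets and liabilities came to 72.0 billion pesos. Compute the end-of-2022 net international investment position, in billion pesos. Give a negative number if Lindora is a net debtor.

Change in NIIP = current account + net valuation change = -621.3 + 72.0 = -549.3
End-of-year NIIP = 13595.7 + (-549.3) = 13046.4

13046.4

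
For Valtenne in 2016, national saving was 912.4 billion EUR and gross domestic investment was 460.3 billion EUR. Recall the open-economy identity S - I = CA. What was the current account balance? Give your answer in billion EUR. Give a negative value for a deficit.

452.1

S - I = CA (net lending to the rest of the world).
CA = S - I = 912.4 - 460.3 = 452.1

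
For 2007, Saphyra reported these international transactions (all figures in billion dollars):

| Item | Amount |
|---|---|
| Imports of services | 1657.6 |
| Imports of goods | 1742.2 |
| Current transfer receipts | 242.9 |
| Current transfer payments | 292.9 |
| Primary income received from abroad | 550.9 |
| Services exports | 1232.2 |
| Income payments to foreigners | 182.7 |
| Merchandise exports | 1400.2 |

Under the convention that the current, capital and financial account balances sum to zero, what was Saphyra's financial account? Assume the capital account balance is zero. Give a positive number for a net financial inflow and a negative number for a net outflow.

449.2

Goods balance = 1400.2 - 1742.2 = -342.0
Services balance = 1232.2 - 1657.6 = -425.4
Trade balance (goods + services) = -342.0 + (-425.4) = -767.4
Net primary income = 550.9 - 182.7 = 368.2
Net secondary income = 242.9 - 292.9 = -50.0
Current account = -767.4 + 368.2 + (-50.0) = -449.2
Financial account = -(-449.2) = 449.2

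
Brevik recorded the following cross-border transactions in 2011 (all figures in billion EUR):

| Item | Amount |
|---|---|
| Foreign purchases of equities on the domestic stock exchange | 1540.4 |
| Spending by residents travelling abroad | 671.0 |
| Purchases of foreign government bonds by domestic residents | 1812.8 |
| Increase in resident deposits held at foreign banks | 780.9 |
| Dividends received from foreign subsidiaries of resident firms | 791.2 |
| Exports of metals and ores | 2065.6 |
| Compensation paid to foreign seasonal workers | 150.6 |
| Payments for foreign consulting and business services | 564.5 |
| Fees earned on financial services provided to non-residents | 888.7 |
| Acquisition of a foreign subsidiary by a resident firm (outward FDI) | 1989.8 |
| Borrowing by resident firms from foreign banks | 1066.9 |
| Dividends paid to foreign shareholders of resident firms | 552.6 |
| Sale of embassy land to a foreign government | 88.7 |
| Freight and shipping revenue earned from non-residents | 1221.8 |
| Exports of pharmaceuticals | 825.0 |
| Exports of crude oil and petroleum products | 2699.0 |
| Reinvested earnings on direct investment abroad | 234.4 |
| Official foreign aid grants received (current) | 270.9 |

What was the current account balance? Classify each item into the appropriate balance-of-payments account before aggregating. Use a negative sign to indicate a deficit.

Goods: 825.0 + 2699.0 + 2065.6 = 5589.6
Services: -564.5 + 888.7 - 671.0 + 1221.8 = 875.0
Primary income: -150.6 + 234.4 - 552.6 + 791.2 = 322.4
Secondary income: 270.9
Current account = 5589.6 + 875.0 + 322.4 + 270.9 = 7057.9
(Excluded from the current account — financial account: foreign purchases of equities on the domestic stock exchange 1540.4, purchases of foreign government bonds by domestic residents 1812.8, increase in resident deposits held at foreign banks 780.9, acquisition of a foreign subsidiary by a resident firm (outward FDI) 1989.8, borrowing by resident firms from foreign banks 1066.9; capital account: sale of embassy land to a foreign government 88.7.)

7057.9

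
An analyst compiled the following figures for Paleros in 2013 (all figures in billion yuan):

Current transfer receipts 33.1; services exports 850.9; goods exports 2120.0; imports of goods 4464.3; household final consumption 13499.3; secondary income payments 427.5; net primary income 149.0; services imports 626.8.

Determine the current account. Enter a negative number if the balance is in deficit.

-2365.6

Goods balance = 2120.0 - 4464.3 = -2344.3
Services balance = 850.9 - 626.8 = 224.1
Trade balance (goods + services) = -2344.3 + 224.1 = -2120.2
Net primary income = 149.0
Net secondary income = 33.1 - 427.5 = -394.4
Current account = -2120.2 + 149.0 + (-394.4) = -2365.6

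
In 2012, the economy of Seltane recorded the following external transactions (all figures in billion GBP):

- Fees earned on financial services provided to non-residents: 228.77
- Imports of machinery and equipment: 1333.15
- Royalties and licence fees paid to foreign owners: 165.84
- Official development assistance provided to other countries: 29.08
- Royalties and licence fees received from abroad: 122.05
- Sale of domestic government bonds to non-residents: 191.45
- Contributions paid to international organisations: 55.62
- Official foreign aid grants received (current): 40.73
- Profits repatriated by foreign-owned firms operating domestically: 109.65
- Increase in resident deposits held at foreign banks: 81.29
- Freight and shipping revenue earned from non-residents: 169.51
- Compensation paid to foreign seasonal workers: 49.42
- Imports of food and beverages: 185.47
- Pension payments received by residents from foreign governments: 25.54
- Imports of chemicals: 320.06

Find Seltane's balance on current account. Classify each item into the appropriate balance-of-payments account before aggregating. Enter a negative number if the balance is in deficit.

-1661.69

Goods: -1333.15 - 185.47 - 320.06 = -1838.68
Services: 169.51 - 165.84 + 228.77 + 122.05 = 354.49
Primary income: -109.65 - 49.42 = -159.07
Secondary income: 40.73 + 25.54 - 29.08 - 55.62 = -18.43
Current account = (-1838.68) + 354.49 + (-159.07) + (-18.43) = -1661.69
(Excluded from the current account — financial account: sale of domestic government bonds to non-residents 191.45, increase in resident deposits held at foreign banks 81.29.)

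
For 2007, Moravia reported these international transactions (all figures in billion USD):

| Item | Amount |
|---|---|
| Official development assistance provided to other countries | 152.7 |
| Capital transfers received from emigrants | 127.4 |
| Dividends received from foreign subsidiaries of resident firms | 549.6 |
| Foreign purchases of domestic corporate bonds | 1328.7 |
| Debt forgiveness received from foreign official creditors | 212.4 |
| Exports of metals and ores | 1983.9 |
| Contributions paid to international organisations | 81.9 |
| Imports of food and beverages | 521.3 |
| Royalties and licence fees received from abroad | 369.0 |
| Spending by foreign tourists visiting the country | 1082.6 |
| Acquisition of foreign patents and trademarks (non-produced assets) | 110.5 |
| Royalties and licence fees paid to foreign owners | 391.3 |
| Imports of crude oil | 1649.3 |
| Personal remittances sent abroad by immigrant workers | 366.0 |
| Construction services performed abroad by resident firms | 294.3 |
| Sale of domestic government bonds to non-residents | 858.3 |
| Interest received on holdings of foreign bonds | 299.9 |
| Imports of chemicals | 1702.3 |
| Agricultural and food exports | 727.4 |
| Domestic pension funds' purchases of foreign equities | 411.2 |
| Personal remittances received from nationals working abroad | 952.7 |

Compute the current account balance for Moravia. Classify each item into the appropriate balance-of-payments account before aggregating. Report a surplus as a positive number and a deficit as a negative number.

1394.6

Goods: 1983.9 - 1649.3 - 1702.3 - 521.3 + 727.4 = -1161.6
Services: -391.3 + 294.3 + 369.0 + 1082.6 = 1354.6
Primary income: 549.6 + 299.9 = 849.5
Secondary income: -81.9 + 952.7 - 152.7 - 366.0 = 352.1
Current account = (-1161.6) + 1354.6 + 849.5 + 352.1 = 1394.6
(Excluded from the current account — capital account: capital transfers received from emigrants 127.4, debt forgiveness received from foreign official creditors 212.4, acquisition of foreign patents and trademarks (non-produced assets) 110.5; financial account: foreign purchases of domestic corporate bonds 1328.7, sale of domestic government bonds to non-residents 858.3, domestic pension funds' purchases of foreign equities 411.2.)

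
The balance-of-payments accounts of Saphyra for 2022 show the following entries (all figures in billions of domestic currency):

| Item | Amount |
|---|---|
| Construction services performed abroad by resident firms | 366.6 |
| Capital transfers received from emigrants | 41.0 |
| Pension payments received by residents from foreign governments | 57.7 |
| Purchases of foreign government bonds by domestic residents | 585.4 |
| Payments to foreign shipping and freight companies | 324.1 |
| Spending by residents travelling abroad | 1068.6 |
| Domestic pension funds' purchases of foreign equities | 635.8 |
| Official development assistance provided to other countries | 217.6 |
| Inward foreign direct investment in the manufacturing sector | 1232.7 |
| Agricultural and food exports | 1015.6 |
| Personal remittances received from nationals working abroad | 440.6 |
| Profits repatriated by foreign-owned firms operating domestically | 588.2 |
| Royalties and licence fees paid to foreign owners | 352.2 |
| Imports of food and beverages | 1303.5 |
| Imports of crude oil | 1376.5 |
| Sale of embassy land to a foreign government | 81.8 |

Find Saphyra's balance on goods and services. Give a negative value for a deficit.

Goods: -1303.5 + 1015.6 - 1376.5 = -1664.4
Services: -352.2 - 324.1 - 1068.6 + 366.6 = -1378.3
Trade balance = -1664.4 + (-1378.3) = -3042.7
(Excluded from the trade balance — capital account: capital transfers received from emigrants 41.0, sale of embassy land to a foreign government 81.8; secondary income: pension payments received by residents from foreign governments 57.7, official development assistance provided to other countries 217.6, personal remittances received from nationals working abroad 440.6; financial account: purchases of foreign government bonds by domestic residents 585.4, domestic pension funds' purchases of foreign equities 635.8, inward foreign direct investment in the manufacturing sector 1232.7; primary income: profits repatriated by foreign-owned firms operating domestically 588.2.)

-3042.7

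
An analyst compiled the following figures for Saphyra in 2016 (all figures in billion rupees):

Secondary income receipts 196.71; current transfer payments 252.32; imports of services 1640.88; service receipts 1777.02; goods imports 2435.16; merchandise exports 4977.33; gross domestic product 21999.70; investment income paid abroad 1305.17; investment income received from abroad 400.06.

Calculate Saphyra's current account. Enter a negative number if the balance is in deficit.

Goods balance = 4977.33 - 2435.16 = 2542.17
Services balance = 1777.02 - 1640.88 = 136.14
Trade balance (goods + services) = 2542.17 + 136.14 = 2678.31
Net primary income = 400.06 - 1305.17 = -905.11
Net secondary income = 196.71 - 252.32 = -55.61
Current account = 2678.31 + (-905.11) + (-55.61) = 1717.59

1717.59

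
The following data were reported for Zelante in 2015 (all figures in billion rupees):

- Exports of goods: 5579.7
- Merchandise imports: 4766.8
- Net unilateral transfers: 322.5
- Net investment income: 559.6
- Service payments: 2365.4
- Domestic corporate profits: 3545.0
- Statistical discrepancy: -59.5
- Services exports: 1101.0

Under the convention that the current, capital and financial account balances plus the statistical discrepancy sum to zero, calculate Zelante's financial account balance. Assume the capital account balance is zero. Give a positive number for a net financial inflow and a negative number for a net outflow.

Goods balance = 5579.7 - 4766.8 = 812.9
Services balance = 1101.0 - 2365.4 = -1264.4
Trade balance (goods + services) = 812.9 + (-1264.4) = -451.5
Net primary income = 559.6
Net secondary income = 322.5
Current account = -451.5 + 559.6 + 322.5 = 430.6
Financial account = -(430.6 + (-59.5)) = -371.1

-371.1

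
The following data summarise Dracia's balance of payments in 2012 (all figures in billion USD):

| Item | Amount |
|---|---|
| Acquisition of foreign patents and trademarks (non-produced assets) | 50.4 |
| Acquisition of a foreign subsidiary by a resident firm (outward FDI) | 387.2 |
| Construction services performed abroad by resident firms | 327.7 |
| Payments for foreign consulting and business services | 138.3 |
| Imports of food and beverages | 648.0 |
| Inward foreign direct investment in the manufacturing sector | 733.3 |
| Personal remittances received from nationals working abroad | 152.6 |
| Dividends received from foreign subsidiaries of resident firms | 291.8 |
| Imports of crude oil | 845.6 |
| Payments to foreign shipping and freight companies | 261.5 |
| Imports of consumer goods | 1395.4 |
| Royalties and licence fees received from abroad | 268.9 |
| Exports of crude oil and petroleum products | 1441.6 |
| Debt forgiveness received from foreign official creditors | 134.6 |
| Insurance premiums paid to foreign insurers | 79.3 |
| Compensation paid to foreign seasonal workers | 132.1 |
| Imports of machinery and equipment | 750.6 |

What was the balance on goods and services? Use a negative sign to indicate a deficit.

Goods: 1441.6 - 1395.4 - 648.0 - 845.6 - 750.6 = -2198.0
Services: 268.9 + 327.7 - 261.5 - 79.3 - 138.3 = 117.5
Trade balance = -2198.0 + 117.5 = -2080.5
(Excluded from the trade balance — capital account: acquisition of foreign patents and trademarks (non-produced assets) 50.4, debt forgiveness received from foreign official creditors 134.6; financial account: acquisition of a foreign subsidiary by a resident firm (outward FDI) 387.2, inward foreign direct investment in the manufacturing sector 733.3; secondary income: personal remittances received from nationals working abroad 152.6; primary income: dividends received from foreign subsidiaries of resident firms 291.8, compensation paid to foreign seasonal workers 132.1.)

-2080.5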